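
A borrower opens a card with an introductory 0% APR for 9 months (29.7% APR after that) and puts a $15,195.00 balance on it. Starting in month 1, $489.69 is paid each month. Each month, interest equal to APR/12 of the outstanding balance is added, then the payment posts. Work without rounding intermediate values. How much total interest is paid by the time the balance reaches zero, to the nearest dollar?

$4,996

Promo months 1–9 at r₀ = 0%/12 = 0; months 10+ at r₁ = 29.7%/12 = 0.02475.
After month 9 (no interest yet): B = $15,195.00 − 9·$489.69 = $10,787.79.
Then at r₁ with $489.69/mo: n₂ = −ln(1 − r₁·B/P)/ln(1+r₁) ≈ 32.23 → 33 more payments.
Total paid = 41·$489.69 + $113.71 = $20,191.00; interest = $20,191.00 − $15,195.00 = $4,996.00.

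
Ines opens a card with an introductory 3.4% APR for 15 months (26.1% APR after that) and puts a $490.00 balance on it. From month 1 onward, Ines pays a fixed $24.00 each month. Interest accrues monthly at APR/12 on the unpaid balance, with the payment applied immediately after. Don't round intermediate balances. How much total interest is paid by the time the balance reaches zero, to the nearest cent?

Promo months 1–15 at r₀ = 3.4%/12 = 0.00283333; months 16+ at r₁ = 26.1%/12 = 0.02175.
After month 15: iterate B ← B·(1+r₀) − $24.00 for 15 months → $144.01.
Then at r₁ with $24.00/mo: n₂ = −ln(1 − r₁·B/P)/ln(1+r₁) ≈ 6.50 → 7 more payments.
Total paid = 21·$24.00 + $12.06 = $516.06; interest = $516.06 − $490.00 = $26.06.

$26.06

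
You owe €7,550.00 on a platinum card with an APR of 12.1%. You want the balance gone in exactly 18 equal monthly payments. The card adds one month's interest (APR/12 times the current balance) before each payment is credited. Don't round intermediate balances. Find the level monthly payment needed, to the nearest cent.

Monthly rate r = 12.1%/12 = 1.00833% = 0.0100833.
Level-payment amortization: P = B₀·r / (1 − (1+r)^(−n)) = 7550.00·0.0100833 / (1 − 1.01008^(−18)).
Denominator 1 − (1+r)^(−18) = 0.165223323.
P = 76.1292 / 0.165223323 ≈ 460.77.

€460.77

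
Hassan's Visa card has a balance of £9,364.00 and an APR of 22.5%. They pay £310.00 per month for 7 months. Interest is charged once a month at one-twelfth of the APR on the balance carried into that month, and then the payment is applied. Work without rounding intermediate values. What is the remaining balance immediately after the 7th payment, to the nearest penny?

Monthly rate r = 22.5%/12 = 1.875% = 0.01875.
Each month: B ← B·(1+r) − £310.00.
Month 1: interest £175.57; balance after payment £9,229.58.
Month 2: interest £173.05; balance after payment £9,092.63.
Month 3: interest £170.49; balance after payment £8,953.12.
Month 4: interest £167.87; balance after payment £8,810.99.
Month 5: interest £165.21; balance after payment £8,666.19.
Month 6: interest £162.49; balance after payment £8,518.68.
Month 7: interest £159.73; balance after payment £8,368.41.

£8,368.41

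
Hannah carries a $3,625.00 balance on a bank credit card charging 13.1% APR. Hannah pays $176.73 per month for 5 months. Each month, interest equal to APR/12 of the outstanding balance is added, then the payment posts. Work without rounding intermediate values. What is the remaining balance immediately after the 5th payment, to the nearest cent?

Monthly rate r = 13.1%/12 = 1.09167% = 0.0109167.
Each month: B ← B·(1+r) − $176.73.
Month 1: interest $39.57; balance after payment $3,487.84.
Month 2: interest $38.08; balance after payment $3,349.19.
Month 3: interest $36.56; balance after payment $3,209.02.
Month 4: interest $35.03; balance after payment $3,067.32.
Month 5: interest $33.48; balance after payment $2,924.08.

$2,924.08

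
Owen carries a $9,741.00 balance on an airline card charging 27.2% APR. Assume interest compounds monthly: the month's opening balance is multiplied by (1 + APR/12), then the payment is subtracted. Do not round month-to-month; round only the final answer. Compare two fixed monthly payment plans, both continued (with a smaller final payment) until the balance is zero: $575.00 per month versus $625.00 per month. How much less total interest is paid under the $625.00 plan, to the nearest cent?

$276.00

Monthly rate r = 27.2%/12 = 2.26667% = 0.0226667.
At $575.00/mo: n = ⌈−ln(1 − rB₀/P)/ln(1+r)⌉ = 22 payments (last $355.84); total interest = total paid − $9,741.00 = $2,689.84.
At $625.00/mo: 20 payments (last $279.84); total interest $2,413.84.
Interest saved = $2,689.84 − $2,413.84 = $276.00.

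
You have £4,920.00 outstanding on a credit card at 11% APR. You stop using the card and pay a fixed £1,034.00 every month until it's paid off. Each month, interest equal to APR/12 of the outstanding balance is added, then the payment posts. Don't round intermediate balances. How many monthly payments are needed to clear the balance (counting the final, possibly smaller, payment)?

5 payments

Monthly rate r = 11%/12 = 0.916667% = 0.00916667.
Recurrence: B ← B·(1+r) − £1,034.00.
Month 1: interest £45.10; balance after payment £3,931.10.
Month 2: interest £36.04; balance after payment £2,933.14.
Month 3: interest £26.89; balance after payment £1,926.02.
Month 4: interest £17.66; balance after payment £909.68.
Month 5: interest £8.34; balance after payment £0.00.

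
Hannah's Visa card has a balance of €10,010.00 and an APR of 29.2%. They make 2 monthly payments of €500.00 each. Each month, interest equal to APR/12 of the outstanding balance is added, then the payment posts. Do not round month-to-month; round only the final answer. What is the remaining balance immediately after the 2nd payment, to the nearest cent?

€9,490.91

Monthly rate r = 29.2%/12 = 2.43333% = 0.0243333.
Each month: B ← B·(1+r) − €500.00.
Month 1: interest €243.58; balance after payment €9,753.58.
Month 2: interest €237.34; balance after payment €9,490.91.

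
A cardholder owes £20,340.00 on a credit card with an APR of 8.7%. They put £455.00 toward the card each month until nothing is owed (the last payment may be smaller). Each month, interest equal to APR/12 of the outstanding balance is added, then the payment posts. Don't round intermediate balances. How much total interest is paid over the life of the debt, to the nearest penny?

£4,332.38

Monthly rate r = 8.7%/12 = 0.725% = 0.00725.
Payoff takes n = ⌈−ln(1 − rB₀/P)/ln(1+r)⌉ = ⌈54.224⌉ = 55 payments; the last is £102.38.
Total paid = 54·£455.00 + £102.38 = £24,672.38.
Total interest = total paid − principal = £24,672.38 − £20,340.00 = £4,332.38.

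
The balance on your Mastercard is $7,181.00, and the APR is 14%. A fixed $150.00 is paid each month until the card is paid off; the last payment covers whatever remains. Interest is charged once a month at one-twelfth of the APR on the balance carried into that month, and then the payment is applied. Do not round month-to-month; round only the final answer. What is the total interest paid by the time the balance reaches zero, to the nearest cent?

$3,392.78

Monthly rate r = 14%/12 = 1.16667% = 0.0116667.
Payoff takes n = ⌈−ln(1 − rB₀/P)/ln(1+r)⌉ = ⌈70.490⌉ = 71 payments; the last is $73.78.
Total paid = 70·$150.00 + $73.78 = $10,573.78.
Total interest = total paid − principal = $10,573.78 − $7,181.00 = $3,392.78.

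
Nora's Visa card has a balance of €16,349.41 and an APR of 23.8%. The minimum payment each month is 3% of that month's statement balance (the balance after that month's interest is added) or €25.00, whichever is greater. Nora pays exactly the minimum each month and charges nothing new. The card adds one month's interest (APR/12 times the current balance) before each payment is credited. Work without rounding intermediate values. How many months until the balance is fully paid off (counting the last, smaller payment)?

Monthly rate r = 23.8%/12 = 1.98333% = 0.0198333.
While 3% of the post-interest balance exceeds €25.00, each month B ← (B·(1+r))·(1 − 0.03), i.e. B shrinks by the factor (1+r)·0.97 = 0.98924.
This holds for months 1–277. Entering month 278 the balance is €816.32; 3% of the post-interest balance is now below €25.00, so the flat €25.00 minimum applies from here.
From month 278 a fixed €25.00 at rate r clears €816.32 in 54 more payments. Total: 277 + 54 = 331 months.

331 months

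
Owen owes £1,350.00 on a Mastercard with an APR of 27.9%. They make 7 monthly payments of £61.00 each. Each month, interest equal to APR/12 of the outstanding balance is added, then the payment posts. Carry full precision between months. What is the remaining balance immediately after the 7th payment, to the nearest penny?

Monthly rate r = 27.9%/12 = 2.325% = 0.02325.
Each month: B ← B·(1+r) − £61.00.
Month 1: interest £31.39; balance after payment £1,320.39.
Month 2: interest £30.70; balance after payment £1,290.09.
Month 3: interest £29.99; balance after payment £1,259.08.
Month 4: interest £29.27; balance after payment £1,227.35.
Month 5: interest £28.54; balance after payment £1,194.89.
Month 6: interest £27.78; balance after payment £1,161.67.
Month 7: interest £27.01; balance after payment £1,127.68.

£1,127.68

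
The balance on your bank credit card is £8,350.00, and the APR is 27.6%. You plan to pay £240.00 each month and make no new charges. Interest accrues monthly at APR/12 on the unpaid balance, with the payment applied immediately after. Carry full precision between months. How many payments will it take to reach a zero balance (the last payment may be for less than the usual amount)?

Monthly rate r = 27.6%/12 = 2.3% = 0.023.
Recurrence: B ← B·(1+r) − £240.00.
Month 1: interest £192.05; balance after payment £8,302.05.
Month 2: interest £190.95; balance after payment £8,253.00.
Closed form: n = −ln(1 − rB₀/P)/ln(1+r) = −ln(0.19979)/ln(1.023) ≈ 70.823, so the balance reaches zero during payment 71.

71 payments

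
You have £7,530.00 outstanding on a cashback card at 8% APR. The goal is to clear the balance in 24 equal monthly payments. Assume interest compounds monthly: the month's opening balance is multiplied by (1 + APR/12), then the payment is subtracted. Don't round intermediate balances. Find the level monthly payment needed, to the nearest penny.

£340.56

Monthly rate r = 8%/12 = 0.666667% = 0.00666667.
Level-payment amortization: P = B₀·r / (1 − (1+r)^(−n)) = 7530.00·0.00666667 / (1 − 1.00667^(−24)).
Denominator 1 − (1+r)^(−24) = 0.147403624.
P = 50.2 / 0.147403624 ≈ 340.56.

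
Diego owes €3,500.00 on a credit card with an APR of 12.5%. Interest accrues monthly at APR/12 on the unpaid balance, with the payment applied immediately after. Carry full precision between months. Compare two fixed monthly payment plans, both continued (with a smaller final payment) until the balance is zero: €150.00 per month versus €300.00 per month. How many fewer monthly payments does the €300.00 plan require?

Monthly rate r = 12.5%/12 = 1.04167% = 0.0104167.
At €150.00/mo: n = ⌈−ln(1 − rB₀/P)/ln(1+r)⌉ = 27 payments (last €130.84); total interest = total paid − €3,500.00 = €530.84.
At €300.00/mo: 13 payments (last €151.44); total interest €251.44.
Payments saved = 27 − 13 = 14.

14 fewer payments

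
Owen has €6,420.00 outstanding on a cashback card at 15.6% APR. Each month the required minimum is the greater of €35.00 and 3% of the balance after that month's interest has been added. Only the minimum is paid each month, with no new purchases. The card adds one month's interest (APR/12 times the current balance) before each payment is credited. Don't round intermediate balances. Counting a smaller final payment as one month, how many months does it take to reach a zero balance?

Monthly rate r = 15.6%/12 = 1.3% = 0.013.
While 3% of the post-interest balance exceeds €35.00, each month B ← (B·(1+r))·(1 − 0.03), i.e. B shrinks by the factor (1+r)·0.97 = 0.98261.
This holds for months 1–98. Entering month 99 the balance is €1,150.51; 3% of the post-interest balance is now below €35.00, so the flat €35.00 minimum applies from here.
From month 99 a fixed €35.00 at rate r clears €1,150.51 in 44 more payments. Total: 98 + 44 = 142 months.

142 months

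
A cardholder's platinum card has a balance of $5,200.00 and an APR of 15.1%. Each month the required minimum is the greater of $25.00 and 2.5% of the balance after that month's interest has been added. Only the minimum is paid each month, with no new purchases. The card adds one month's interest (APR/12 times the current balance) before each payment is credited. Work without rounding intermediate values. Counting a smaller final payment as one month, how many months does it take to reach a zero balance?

Monthly rate r = 15.1%/12 = 1.25833% = 0.0125833.
While 2.5% of the post-interest balance exceeds $25.00, each month B ← (B·(1+r))·(1 − 0.025), i.e. B shrinks by the factor (1+r)·0.975 = 0.98727.
This holds for months 1–130. Entering month 131 the balance is $983.11; 2.5% of the post-interest balance is now below $25.00, so the flat $25.00 minimum applies from here.
From month 131 a fixed $25.00 at rate r clears $983.11 in 55 more payments. Total: 130 + 55 = 185 months.

185 months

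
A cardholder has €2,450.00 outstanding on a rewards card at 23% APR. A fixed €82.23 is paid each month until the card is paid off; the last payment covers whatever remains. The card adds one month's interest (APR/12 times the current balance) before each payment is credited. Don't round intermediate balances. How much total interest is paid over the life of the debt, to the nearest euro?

Monthly rate r = 23%/12 = 1.91667% = 0.0191667.
Payoff takes n = ⌈−ln(1 − rB₀/P)/ln(1+r)⌉ = ⌈44.584⌉ = 45 payments; the last is €48.21.
Total paid = 44·€82.23 + €48.21 = €3,666.33.
Total interest = total paid − principal = €3,666.33 − €2,450.00 = €1,216.33.

€1,216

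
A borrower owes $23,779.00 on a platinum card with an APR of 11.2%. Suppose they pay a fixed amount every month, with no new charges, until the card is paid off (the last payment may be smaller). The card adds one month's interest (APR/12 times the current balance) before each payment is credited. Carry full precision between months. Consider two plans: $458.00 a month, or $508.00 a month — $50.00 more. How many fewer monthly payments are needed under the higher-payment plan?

Monthly rate r = 11.2%/12 = 0.933333% = 0.00933333.
At $458.00/mo: n = ⌈−ln(1 − rB₀/P)/ln(1+r)⌉ = 72 payments (last $157.18); total interest = total paid − $23,779.00 = $8,896.18.
At $508.00/mo: 62 payments (last $414.72); total interest $7,623.72.
Payments saved = 72 − 62 = 10.

10 fewer payments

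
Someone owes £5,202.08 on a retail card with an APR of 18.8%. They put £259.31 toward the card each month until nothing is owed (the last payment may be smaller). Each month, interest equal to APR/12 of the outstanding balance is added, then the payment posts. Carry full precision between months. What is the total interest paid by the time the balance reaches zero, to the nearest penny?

Monthly rate r = 18.8%/12 = 1.56667% = 0.0156667.
Payoff takes n = ⌈−ln(1 − rB₀/P)/ln(1+r)⌉ = ⌈24.271⌉ = 25 payments; the last is £70.78.
Total paid = 24·£259.31 + £70.78 = £6,294.22.
Total interest = total paid − principal = £6,294.22 − £5,202.08 = £1,092.14.

£1,092.14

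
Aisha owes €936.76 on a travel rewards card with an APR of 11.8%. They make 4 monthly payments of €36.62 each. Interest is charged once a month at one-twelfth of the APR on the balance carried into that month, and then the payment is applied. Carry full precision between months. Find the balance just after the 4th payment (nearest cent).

€825.50

Monthly rate r = 11.8%/12 = 0.983333% = 0.00983333.
Each month: B ← B·(1+r) − €36.62.
Month 1: interest €9.21; balance after payment €909.35.
Month 2: interest €8.94; balance after payment €881.67.
Month 3: interest €8.67; balance after payment €853.72.
Month 4: interest €8.39; balance after payment €825.50.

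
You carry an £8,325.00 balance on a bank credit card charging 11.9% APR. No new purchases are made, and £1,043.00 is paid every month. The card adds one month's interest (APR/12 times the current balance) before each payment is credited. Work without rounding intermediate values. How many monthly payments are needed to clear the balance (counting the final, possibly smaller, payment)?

Monthly rate r = 11.9%/12 = 0.991667% = 0.00991667.
Recurrence: B ← B·(1+r) − £1,043.00.
Month 1: interest £82.56; balance after payment £7,364.56.
Month 2: interest £73.03; balance after payment £6,394.59.
Closed form: n = −ln(1 − rB₀/P)/ln(1+r) = −ln(0.92085)/ln(1.00992) ≈ 8.357, so the balance reaches zero during payment 9.

9 months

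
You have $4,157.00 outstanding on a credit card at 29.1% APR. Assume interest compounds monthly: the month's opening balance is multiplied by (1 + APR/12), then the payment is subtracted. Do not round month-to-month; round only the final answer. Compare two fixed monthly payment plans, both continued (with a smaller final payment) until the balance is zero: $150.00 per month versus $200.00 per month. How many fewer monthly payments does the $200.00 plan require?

17 fewer payments

Monthly rate r = 29.1%/12 = 2.425% = 0.02425.
At $150.00/mo: n = ⌈−ln(1 − rB₀/P)/ln(1+r)⌉ = 47 payments (last $79.95); total interest = total paid − $4,157.00 = $2,822.95.
At $200.00/mo: 30 payments (last $53.84); total interest $1,696.84.
Payments saved = 47 − 30 = 17.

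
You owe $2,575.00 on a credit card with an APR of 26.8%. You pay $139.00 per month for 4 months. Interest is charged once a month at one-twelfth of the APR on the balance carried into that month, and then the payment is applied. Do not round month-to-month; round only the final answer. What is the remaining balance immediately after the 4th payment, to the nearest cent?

$2,237.95

Monthly rate r = 26.8%/12 = 2.23333% = 0.0223333.
Each month: B ← B·(1+r) − $139.00.
Month 1: interest $57.51; balance after payment $2,493.51.
Month 2: interest $55.69; balance after payment $2,410.20.
Month 3: interest $53.83; balance after payment $2,325.02.
Month 4: interest $51.93; balance after payment $2,237.95.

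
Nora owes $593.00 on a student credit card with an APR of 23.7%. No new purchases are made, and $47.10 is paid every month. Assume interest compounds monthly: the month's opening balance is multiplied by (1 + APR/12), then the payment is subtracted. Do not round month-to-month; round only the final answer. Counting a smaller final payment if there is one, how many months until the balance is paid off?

Monthly rate r = 23.7%/12 = 1.975% = 0.01975.
Recurrence: B ← B·(1+r) − $47.10.
Month 1: interest $11.71; balance after payment $557.61.
Month 2: interest $11.01; balance after payment $521.52.
Closed form: n = −ln(1 − rB₀/P)/ln(1+r) = −ln(0.75134)/ln(1.01975) ≈ 14.618, so the balance reaches zero during payment 15.

15 months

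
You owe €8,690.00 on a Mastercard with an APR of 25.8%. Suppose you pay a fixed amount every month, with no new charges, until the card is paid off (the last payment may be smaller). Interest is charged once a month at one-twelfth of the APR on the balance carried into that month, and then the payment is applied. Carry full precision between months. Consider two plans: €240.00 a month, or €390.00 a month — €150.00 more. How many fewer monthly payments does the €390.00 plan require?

40 fewer payments

Monthly rate r = 25.8%/12 = 2.15% = 0.0215.
At €240.00/mo: n = ⌈−ln(1 − rB₀/P)/ln(1+r)⌉ = 71 payments (last €205.53); total interest = total paid − €8,690.00 = €8,315.53.
At €390.00/mo: 31 payments (last €256.95); total interest €3,266.95.
Payments saved = 71 − 31 = 40.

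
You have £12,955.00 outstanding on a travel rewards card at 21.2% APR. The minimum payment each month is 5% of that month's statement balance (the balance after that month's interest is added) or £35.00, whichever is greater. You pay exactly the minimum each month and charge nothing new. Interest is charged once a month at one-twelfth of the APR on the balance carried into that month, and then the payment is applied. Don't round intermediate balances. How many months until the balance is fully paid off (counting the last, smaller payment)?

Monthly rate r = 21.2%/12 = 1.76667% = 0.0176667.
While 5% of the post-interest balance exceeds £35.00, each month B ← (B·(1+r))·(1 − 0.05), i.e. B shrinks by the factor (1+r)·0.95 = 0.96678.
This holds for months 1–87. Entering month 88 the balance is £685.60; 5% of the post-interest balance is now below £35.00, so the flat £35.00 minimum applies from here.
From month 88 a fixed £35.00 at rate r clears £685.60 in 25 more payments. Total: 87 + 25 = 112 months.

112 months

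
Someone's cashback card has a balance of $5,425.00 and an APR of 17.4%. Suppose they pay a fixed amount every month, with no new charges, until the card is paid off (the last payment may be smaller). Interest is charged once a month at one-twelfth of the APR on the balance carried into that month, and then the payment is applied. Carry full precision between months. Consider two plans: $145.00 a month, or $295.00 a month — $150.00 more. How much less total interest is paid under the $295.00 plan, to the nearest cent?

Monthly rate r = 17.4%/12 = 1.45% = 0.0145.
At $145.00/mo: n = ⌈−ln(1 − rB₀/P)/ln(1+r)⌉ = 55 payments (last $46.57); total interest = total paid − $5,425.00 = $2,451.57.
At $295.00/mo: 22 payments (last $160.82); total interest $930.82.
Interest saved = $2,451.57 − $930.82 = $1,520.75.

$1,520.75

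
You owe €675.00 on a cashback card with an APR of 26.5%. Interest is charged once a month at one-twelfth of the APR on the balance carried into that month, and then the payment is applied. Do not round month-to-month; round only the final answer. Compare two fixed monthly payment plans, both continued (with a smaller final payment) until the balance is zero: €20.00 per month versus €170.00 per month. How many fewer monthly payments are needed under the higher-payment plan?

58 fewer payments

Monthly rate r = 26.5%/12 = 2.20833% = 0.0220833.
At €20.00/mo: n = ⌈−ln(1 − rB₀/P)/ln(1+r)⌉ = 63 payments (last €12.37); total interest = total paid − €675.00 = €577.37.
At €170.00/mo: 5 payments (last €34.52); total interest €39.52.
Payments saved = 63 − 5 = 58.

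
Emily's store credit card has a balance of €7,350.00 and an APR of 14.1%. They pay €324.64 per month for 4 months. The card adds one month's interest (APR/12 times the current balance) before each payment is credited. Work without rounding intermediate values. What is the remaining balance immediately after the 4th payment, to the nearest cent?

€6,379.96

Monthly rate r = 14.1%/12 = 1.175% = 0.01175.
Each month: B ← B·(1+r) − €324.64.
Month 1: interest €86.36; balance after payment €7,111.72.
Month 2: interest €83.56; balance after payment €6,870.65.
Month 3: interest €80.73; balance after payment €6,626.74.
Month 4: interest €77.86; balance after payment €6,379.96.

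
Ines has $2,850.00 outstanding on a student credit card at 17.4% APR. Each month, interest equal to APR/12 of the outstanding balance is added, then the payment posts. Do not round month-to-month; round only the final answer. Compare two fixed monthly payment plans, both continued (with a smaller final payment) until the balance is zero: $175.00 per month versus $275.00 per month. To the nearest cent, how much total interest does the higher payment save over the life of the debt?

$163.74

Monthly rate r = 17.4%/12 = 1.45% = 0.0145.
At $175.00/mo: n = ⌈−ln(1 − rB₀/P)/ln(1+r)⌉ = 19 payments (last $124.84); total interest = total paid − $2,850.00 = $424.84.
At $275.00/mo: 12 payments (last $86.10); total interest $261.10.
Interest saved = $424.84 − $261.10 = $163.74.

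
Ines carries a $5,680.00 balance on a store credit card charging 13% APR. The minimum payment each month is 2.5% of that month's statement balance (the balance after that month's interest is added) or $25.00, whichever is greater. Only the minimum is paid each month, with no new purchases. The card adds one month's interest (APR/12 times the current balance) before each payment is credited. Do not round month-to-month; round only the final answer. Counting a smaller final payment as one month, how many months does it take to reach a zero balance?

Monthly rate r = 13%/12 = 1.08333% = 0.0108333.
While 2.5% of the post-interest balance exceeds $25.00, each month B ← (B·(1+r))·(1 − 0.025), i.e. B shrinks by the factor (1+r)·0.975 = 0.98556.
This holds for months 1–121. Entering month 122 the balance is $977.54; 2.5% of the post-interest balance is now below $25.00, so the flat $25.00 minimum applies from here.
From month 122 a fixed $25.00 at rate r clears $977.54 in 52 more payments. Total: 121 + 52 = 173 months.

173 months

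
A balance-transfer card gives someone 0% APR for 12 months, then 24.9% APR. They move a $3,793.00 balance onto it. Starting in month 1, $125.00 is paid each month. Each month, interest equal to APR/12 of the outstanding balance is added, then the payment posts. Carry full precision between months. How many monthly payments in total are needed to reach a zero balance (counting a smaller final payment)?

36 payments

Promo months 1–12 at r₀ = 0%/12 = 0; months 13+ at r₁ = 24.9%/12 = 0.02075.
After month 12 (no interest yet): B = $3,793.00 − 12·$125.00 = $2,293.00.
Then at r₁ with $125.00/mo: n₂ = −ln(1 − r₁·B/P)/ln(1+r₁) ≈ 23.33 → 24 more payments.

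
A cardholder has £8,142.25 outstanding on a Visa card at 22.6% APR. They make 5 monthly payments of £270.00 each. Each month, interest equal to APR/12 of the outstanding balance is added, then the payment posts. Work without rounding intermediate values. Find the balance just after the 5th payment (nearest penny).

£7,536.59

Monthly rate r = 22.6%/12 = 1.88333% = 0.0188333.
Each month: B ← B·(1+r) − £270.00.
Month 1: interest £153.35; balance after payment £8,025.60.
Month 2: interest £151.15; balance after payment £7,906.74.
Month 3: interest £148.91; balance after payment £7,785.65.
Month 4: interest £146.63; balance after payment £7,662.28.
Month 5: interest £144.31; balance after payment £7,536.59.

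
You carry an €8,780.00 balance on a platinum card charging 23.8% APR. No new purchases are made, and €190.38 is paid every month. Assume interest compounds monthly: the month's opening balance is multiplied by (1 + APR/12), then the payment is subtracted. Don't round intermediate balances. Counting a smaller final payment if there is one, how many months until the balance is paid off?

126 months

Monthly rate r = 23.8%/12 = 1.98333% = 0.0198333.
Recurrence: B ← B·(1+r) − €190.38.
Month 1: interest €174.14; balance after payment €8,763.76.
Month 2: interest €173.81; balance after payment €8,747.19.
Closed form: n = −ln(1 − rB₀/P)/ln(1+r) = −ln(0.085321)/ln(1.01983) ≈ 125.328, so the balance reaches zero during payment 126.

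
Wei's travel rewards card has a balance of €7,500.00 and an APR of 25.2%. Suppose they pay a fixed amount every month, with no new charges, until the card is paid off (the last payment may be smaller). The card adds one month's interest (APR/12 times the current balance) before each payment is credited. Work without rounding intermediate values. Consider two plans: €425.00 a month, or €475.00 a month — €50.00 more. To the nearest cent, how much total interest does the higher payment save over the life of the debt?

Monthly rate r = 25.2%/12 = 2.1% = 0.021.
At €425.00/mo: n = ⌈−ln(1 − rB₀/P)/ln(1+r)⌉ = 23 payments (last €118.55); total interest = total paid − €7,500.00 = €1,968.55.
At €475.00/mo: 20 payments (last €183.30); total interest €1,708.30.
Interest saved = €1,968.55 − €1,708.30 = €260.25.

€260.25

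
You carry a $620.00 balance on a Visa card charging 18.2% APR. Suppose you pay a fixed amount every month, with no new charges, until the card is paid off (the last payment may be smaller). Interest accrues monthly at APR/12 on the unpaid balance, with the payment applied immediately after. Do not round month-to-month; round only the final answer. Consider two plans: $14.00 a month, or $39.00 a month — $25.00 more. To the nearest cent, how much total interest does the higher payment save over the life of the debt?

Monthly rate r = 18.2%/12 = 1.51667% = 0.0151667.
At $14.00/mo: n = ⌈−ln(1 − rB₀/P)/ln(1+r)⌉ = 74 payments (last $13.83); total interest = total paid − $620.00 = $415.83.
At $39.00/mo: 19 payments (last $12.89); total interest $94.89.
Interest saved = $415.83 − $94.89 = $320.94.

$320.94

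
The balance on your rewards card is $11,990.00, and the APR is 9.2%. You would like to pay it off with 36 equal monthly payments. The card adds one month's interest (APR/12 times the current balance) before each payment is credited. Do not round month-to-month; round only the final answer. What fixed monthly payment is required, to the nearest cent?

$382.40

Monthly rate r = 9.2%/12 = 0.766667% = 0.00766667.
Level-payment amortization: P = B₀·r / (1 − (1+r)^(−n)) = 11990.00·0.00766667 / (1 − 1.00767^(−36)).
Denominator 1 − (1+r)^(−36) = 0.240387904.
P = 91.9233 / 0.240387904 ≈ 382.40.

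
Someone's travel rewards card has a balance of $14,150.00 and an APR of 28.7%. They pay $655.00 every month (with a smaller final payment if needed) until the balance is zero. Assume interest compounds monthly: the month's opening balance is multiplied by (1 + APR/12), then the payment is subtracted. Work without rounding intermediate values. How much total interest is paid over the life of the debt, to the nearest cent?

$6,000.45

Monthly rate r = 28.7%/12 = 2.39167% = 0.0239167.
Payoff takes n = ⌈−ln(1 − rB₀/P)/ln(1+r)⌉ = ⌈30.762⌉ = 31 payments; the last is $500.45.
Total paid = 30·$655.00 + $500.45 = $20,150.45.
Total interest = total paid − principal = $20,150.45 − $14,150.00 = $6,000.45.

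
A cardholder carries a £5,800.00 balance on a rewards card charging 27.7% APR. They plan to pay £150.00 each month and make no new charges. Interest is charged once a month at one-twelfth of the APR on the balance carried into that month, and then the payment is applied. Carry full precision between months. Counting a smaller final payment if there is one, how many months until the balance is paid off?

Monthly rate r = 27.7%/12 = 2.30833% = 0.0230833.
Recurrence: B ← B·(1+r) − £150.00.
Month 1: interest £133.88; balance after payment £5,783.88.
Month 2: interest £133.51; balance after payment £5,767.39.
Closed form: n = −ln(1 − rB₀/P)/ln(1+r) = −ln(0.10744)/ln(1.02308) ≈ 97.751, so the balance reaches zero during payment 98.

98 months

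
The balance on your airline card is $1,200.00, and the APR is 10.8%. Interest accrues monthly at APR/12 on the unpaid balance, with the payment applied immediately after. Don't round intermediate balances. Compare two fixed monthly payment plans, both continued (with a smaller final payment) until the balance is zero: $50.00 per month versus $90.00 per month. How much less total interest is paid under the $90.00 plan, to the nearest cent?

Monthly rate r = 10.8%/12 = 0.9% = 0.009.
At $50.00/mo: n = ⌈−ln(1 − rB₀/P)/ln(1+r)⌉ = 28 payments (last $8.03); total interest = total paid − $1,200.00 = $158.03.
At $90.00/mo: 15 payments (last $24.16); total interest $84.16.
Interest saved = $158.03 − $84.16 = $73.87.

$73.87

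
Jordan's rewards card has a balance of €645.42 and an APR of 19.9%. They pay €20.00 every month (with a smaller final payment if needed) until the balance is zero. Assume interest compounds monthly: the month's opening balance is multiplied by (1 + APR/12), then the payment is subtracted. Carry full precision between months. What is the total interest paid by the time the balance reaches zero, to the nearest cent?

Monthly rate r = 19.9%/12 = 1.65833% = 0.0165833.
Payoff takes n = ⌈−ln(1 − rB₀/P)/ln(1+r)⌉ = ⌈46.577⌉ = 47 payments; the last is €11.58.
Total paid = 46·€20.00 + €11.58 = €931.58.
Total interest = total paid − principal = €931.58 − €645.42 = €286.16.

€286.16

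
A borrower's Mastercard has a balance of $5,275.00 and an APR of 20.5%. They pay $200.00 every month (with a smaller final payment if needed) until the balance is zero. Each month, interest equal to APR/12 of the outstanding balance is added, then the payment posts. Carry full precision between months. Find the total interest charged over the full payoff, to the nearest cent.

$1,796.38

Monthly rate r = 20.5%/12 = 1.70833% = 0.0170833.
Payoff takes n = ⌈−ln(1 − rB₀/P)/ln(1+r)⌉ = ⌈35.355⌉ = 36 payments; the last is $71.38.
Total paid = 35·$200.00 + $71.38 = $7,071.38.
Total interest = total paid − principal = $7,071.38 − $5,275.00 = $1,796.38.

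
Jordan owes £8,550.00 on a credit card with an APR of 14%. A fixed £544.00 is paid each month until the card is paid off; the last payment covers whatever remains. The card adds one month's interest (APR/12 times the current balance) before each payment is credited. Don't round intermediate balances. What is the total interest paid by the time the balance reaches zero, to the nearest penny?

Monthly rate r = 14%/12 = 1.16667% = 0.0116667.
Payoff takes n = ⌈−ln(1 − rB₀/P)/ln(1+r)⌉ = ⌈17.464⌉ = 18 payments; the last is £252.94.
Total paid = 17·£544.00 + £252.94 = £9,500.94.
Total interest = total paid − principal = £9,500.94 − £8,550.00 = £950.94.

£950.94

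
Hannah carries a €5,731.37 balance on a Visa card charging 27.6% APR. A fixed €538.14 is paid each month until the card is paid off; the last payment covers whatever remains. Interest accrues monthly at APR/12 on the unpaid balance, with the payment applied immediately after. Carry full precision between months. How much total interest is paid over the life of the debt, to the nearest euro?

€920

Monthly rate r = 27.6%/12 = 2.3% = 0.023.
Payoff takes n = ⌈−ln(1 − rB₀/P)/ln(1+r)⌉ = ⌈12.357⌉ = 13 payments; the last is €193.28.
Total paid = 12·€538.14 + €193.28 = €6,650.96.
Total interest = total paid − principal = €6,650.96 − €5,731.37 = €919.59.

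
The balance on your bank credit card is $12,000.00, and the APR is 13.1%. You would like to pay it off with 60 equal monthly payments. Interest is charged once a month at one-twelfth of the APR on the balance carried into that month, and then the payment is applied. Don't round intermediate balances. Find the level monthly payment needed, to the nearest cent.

$273.65

Monthly rate r = 13.1%/12 = 1.09167% = 0.0109167.
Level-payment amortization: P = B₀·r / (1 − (1+r)^(−n)) = 12000.00·0.0109167 / (1 − 1.01092^(−60)).
Denominator 1 − (1+r)^(−60) = 0.478710954.
P = 131 / 0.478710954 ≈ 273.65.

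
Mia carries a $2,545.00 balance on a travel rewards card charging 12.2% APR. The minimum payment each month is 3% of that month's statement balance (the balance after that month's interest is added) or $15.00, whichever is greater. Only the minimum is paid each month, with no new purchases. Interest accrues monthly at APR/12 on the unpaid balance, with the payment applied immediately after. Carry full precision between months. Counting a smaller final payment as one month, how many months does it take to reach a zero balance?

Monthly rate r = 12.2%/12 = 1.01667% = 0.0101667.
While 3% of the post-interest balance exceeds $15.00, each month B ← (B·(1+r))·(1 − 0.03), i.e. B shrinks by the factor (1+r)·0.97 = 0.97986.
This holds for months 1–81. Entering month 82 the balance is $489.82; 3% of the post-interest balance is now below $15.00, so the flat $15.00 minimum applies from here.
From month 82 a fixed $15.00 at rate r clears $489.82 in 40 more payments. Total: 81 + 40 = 121 months.

121 months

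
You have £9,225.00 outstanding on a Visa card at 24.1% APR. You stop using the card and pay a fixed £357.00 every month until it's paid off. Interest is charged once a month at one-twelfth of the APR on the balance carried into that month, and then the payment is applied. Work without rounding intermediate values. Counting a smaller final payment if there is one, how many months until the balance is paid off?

37 months

Monthly rate r = 24.1%/12 = 2.00833% = 0.0200833.
Recurrence: B ← B·(1+r) − £357.00.
Month 1: interest £185.27; balance after payment £9,053.27.
Month 2: interest £181.82; balance after payment £8,878.09.
Closed form: n = −ln(1 − rB₀/P)/ln(1+r) = −ln(0.48104)/ln(1.02008) ≈ 36.803, so the balance reaches zero during payment 37.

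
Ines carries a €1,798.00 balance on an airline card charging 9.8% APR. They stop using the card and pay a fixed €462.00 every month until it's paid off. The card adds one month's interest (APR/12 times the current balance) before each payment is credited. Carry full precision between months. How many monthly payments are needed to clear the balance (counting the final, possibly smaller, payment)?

4 payments

Monthly rate r = 9.8%/12 = 0.816667% = 0.00816667.
Recurrence: B ← B·(1+r) − €462.00.
Month 1: interest €14.68; balance after payment €1,350.68.
Month 2: interest €11.03; balance after payment €899.71.
Month 3: interest €7.35; balance after payment €445.06.
Month 4: interest €3.63; balance after payment €0.00.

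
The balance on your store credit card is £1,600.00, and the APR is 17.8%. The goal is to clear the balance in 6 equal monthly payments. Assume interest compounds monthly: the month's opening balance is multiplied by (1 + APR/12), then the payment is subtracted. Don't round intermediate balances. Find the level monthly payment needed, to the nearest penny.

£280.68

Monthly rate r = 17.8%/12 = 1.48333% = 0.0148333.
Level-payment amortization: P = B₀·r / (1 − (1+r)^(−n)) = 1600.00·0.0148333 / (1 − 1.01483^(−6)).
Denominator 1 − (1+r)^(−6) = 0.0845562626.
P = 23.7333 / 0.0845562626 ≈ 280.68.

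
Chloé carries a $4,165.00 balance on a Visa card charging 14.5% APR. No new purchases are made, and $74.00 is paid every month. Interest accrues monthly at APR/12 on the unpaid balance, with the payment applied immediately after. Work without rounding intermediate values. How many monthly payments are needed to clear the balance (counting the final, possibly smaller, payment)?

95 months

Monthly rate r = 14.5%/12 = 1.20833% = 0.0120833.
Recurrence: B ← B·(1+r) − $74.00.
Month 1: interest $50.33; balance after payment $4,141.33.
Month 2: interest $50.04; balance after payment $4,117.37.
Closed form: n = −ln(1 − rB₀/P)/ln(1+r) = −ln(0.3199)/ln(1.01208) ≈ 94.891, so the balance reaches zero during payment 95.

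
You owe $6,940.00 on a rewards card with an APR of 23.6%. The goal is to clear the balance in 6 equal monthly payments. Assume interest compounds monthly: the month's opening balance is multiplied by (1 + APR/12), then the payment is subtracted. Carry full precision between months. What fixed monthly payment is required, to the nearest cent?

Monthly rate r = 23.6%/12 = 1.96667% = 0.0196667.
Level-payment amortization: P = B₀·r / (1 − (1+r)^(−n)) = 6940.00·0.0196667 / (1 − 1.01967^(−6)).
Denominator 1 − (1+r)^(−6) = 0.110285504.
P = 136.487 / 0.110285504 ≈ 1237.58.

$1,237.58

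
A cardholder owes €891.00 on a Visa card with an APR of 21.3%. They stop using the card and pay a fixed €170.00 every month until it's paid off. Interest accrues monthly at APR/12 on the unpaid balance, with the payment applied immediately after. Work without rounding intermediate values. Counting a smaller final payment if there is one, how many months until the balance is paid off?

Monthly rate r = 21.3%/12 = 1.775% = 0.01775.
Recurrence: B ← B·(1+r) − €170.00.
Month 1: interest €15.82; balance after payment €736.82.
Month 2: interest €13.08; balance after payment €579.89.
Month 3: interest €10.29; balance after payment €420.19.
Month 4: interest €7.46; balance after payment €257.65.
Month 5: interest €4.57; balance after payment €92.22.
Month 6: interest €1.64; balance after payment €0.00.

6 payments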